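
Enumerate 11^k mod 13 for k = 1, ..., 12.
11^1, 11^2, ..., 11^{12} mod 13: [11, 4, 5, 3, 7, 12, 2, 9, 8, 10, 6, 1]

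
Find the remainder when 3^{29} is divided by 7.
By Fermat: 3^{6} ≡ 1 mod 7. 29 = 4×6 + 5. So 3^{29} ≡ 3^{5} ≡ 5 mod 7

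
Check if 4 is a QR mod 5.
By Euler's criterion: 4^{2} ≡ 1 (mod 5). Since this equals 1, 4 is a QR.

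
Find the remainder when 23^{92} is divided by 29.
By Fermat: 23^{28} ≡ 1 mod 29. 92 = 3×28 + 8. So 23^{92} ≡ 23^{8} ≡ 23 mod 29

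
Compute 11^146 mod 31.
Using Fermat: 11^{30} ≡ 1 (mod 31). 146 ≡ 26 (mod 30). So 11^{146} ≡ 11^{26} ≡ 7 (mod 31)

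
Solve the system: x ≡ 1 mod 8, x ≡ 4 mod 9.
M = 8 × 9 = 72. M₁ = 9, y₁ ≡ 1 mod 8. M₂ = 8, y₂ ≡ 8 mod 9. x = 1×9×1 + 4×8×8 ≡ 49 mod 72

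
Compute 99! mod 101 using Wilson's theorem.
(100)! = (99)! × (100) ≡ -1 mod 101. So (99)! ≡ -1 × (100)^(-1) ≡ (-1)×(-1) = 1 mod 101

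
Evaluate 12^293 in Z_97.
Using Fermat: 12^{96} ≡ 1 (mod 97). 293 ≡ 5 (mod 96). So 12^{293} ≡ 12^{5} ≡ 27 (mod 97)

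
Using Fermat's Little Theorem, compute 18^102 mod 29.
By Fermat: 18^{28} ≡ 1 mod 29. 102 = 3×28 + 18. So 18^{102} ≡ 18^{18} ≡ 4 mod 29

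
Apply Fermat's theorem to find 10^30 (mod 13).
By Fermat: 10^{12} ≡ 1 (mod 13). 30 = 2×12 + 6. So 10^{30} ≡ 10^{6} ≡ 1 (mod 13)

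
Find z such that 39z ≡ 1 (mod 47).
Since 47 is prime, by Fermat 39^(-1) ≡ 39^{45} ≡ 41 (mod 47). Verify: 39 × 41 = 1599 ≡ 1 (mod 47)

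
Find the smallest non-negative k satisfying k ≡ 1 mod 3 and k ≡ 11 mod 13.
M = 3 × 13 = 39. M₁ = 13, y₁ ≡ 1 mod 3. M₂ = 3, y₂ ≡ 9 mod 13. k = 1×13×1 + 11×3×9 ≡ 37 mod 39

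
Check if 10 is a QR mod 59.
By Euler's criterion: 10^{29} ≡ 58 (mod 59). Since this equals -1 (≡ 58), 10 is not a QR.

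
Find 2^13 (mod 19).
By repeated squaring (mod 19): 2^{1}≡2, 2^{2}≡4, 2^{4}≡16, 2^{8}≡9. Then 2^{13} = 2^{8+4+1} ≡ 9 × 16 × 2 ≡ 3 (mod 19)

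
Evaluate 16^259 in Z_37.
Using Fermat: 16^{36} ≡ 1 (mod 37). 259 ≡ 7 (mod 36). So 16^{259} ≡ 16^{7} ≡ 12 (mod 37)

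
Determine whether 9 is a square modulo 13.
By Euler's criterion: 9^{6} ≡ 1 (mod 13). Since this equals 1, 9 is a QR.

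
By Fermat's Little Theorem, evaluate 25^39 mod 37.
By Fermat: 25^{36} ≡ 1 (mod 37). So 25^{39} = 25^{36} · 25^{3} ≡ 25^{3} ≡ 11 (mod 37)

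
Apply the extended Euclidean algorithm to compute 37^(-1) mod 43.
Extended GCD: 37(7) + 43(-6) = 1. So 37^(-1) ≡ 7 mod 43. Verify: 37 × 7 = 259 ≡ 1 mod 43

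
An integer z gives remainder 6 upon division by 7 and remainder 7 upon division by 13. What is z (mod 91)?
M = 7 × 13 = 91. M₁ = 13, y₁ ≡ 6 (mod 7). M₂ = 7, y₂ ≡ 2 (mod 13). z = 6×13×6 + 7×7×2 ≡ 20 (mod 91)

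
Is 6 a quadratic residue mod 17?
By Euler's criterion: 6^{8} ≡ 16 mod 17. Since this equals -1 (≡ 16), 6 is not a QR.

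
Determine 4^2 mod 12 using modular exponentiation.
4^{2} = 16 ≡ 4 mod 12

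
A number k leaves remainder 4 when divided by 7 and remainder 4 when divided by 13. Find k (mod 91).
M = 7 × 13 = 91. M₁ = 13, y₁ ≡ 6 (mod 7). M₂ = 7, y₂ ≡ 2 (mod 13). k = 4×13×6 + 4×7×2 ≡ 4 (mod 91)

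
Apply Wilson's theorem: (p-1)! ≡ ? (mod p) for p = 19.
By Wilson's theorem, (18)! ≡ -1 ≡ 18 mod 19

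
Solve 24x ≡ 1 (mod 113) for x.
Since 113 is prime, by Fermat 24^(-1) ≡ 24^{111} ≡ 33 (mod 113). Verify: 24 × 33 = 792 ≡ 1 (mod 113)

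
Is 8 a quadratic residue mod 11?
By Euler's criterion: 8^{5} ≡ 10 mod 11. Since this equals -1 (≡ 10), 8 is not a QR.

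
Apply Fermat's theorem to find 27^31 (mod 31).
By Fermat: 27^{30} ≡ 1 (mod 31). So 27^{31} = 27^{30} · 27^{1} ≡ 27^{1} ≡ 27 (mod 31)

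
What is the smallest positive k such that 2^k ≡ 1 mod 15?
Powers of 2 mod 15: 2^1≡2, 2^2≡4, 2^3≡8, 2^4≡1. So the order of 2 is 4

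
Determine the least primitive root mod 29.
g = 2. Powers: [2, 4, 8, 16, 3, 6, 12, 24, 19, ...] generates all 28 non-zero residues.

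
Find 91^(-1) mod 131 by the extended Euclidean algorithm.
Extended GCD: 91(36) + 131(-25) = 1. So 91^(-1) ≡ 36 mod 131. Verify: 91 × 36 = 3276 ≡ 1 mod 131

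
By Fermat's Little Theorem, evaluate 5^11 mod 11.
By Fermat: 5^{10} ≡ 1 mod 11. So 5^{11} = 5^{10} · 5^{1} ≡ 5^{1} ≡ 5 mod 11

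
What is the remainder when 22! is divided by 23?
By Wilson's theorem, (22)! ≡ -1 ≡ 22 mod 23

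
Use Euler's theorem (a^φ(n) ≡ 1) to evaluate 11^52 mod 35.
By Euler: 11^{24} ≡ 1 (mod 35) since gcd(11, 35) = 1. 52 = 2×24 + 4. So 11^{52} ≡ 11^{4} ≡ 11 (mod 35)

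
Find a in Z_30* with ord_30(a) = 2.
19 has order 2 mod 30 since 19^{2} ≡ 1 mod 30 and no smaller power works.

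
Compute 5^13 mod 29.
By repeated squaring (mod 29): 5^{1}≡5, 5^{2}≡25, 5^{4}≡16, 5^{8}≡24. Then 5^{13} = 5^{8+4+1} ≡ 24 × 16 × 5 ≡ 6 (mod 29)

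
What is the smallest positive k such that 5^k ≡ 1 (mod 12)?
Powers of 5 mod 12: 5^1≡5, 5^2≡1. Order = 2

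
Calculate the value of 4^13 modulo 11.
Using Fermat: 4^{10} ≡ 1 (mod 11). 13 ≡ 3 (mod 10). So 4^{13} ≡ 4^{3} ≡ 9 (mod 11)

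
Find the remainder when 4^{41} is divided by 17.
By Fermat: 4^{16} ≡ 1 (mod 17). 41 = 2×16 + 9. So 4^{41} ≡ 4^{9} ≡ 4 (mod 17)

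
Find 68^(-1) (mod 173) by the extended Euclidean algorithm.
Extended GCD: 68(28) + 173(-11) = 1. So 68^(-1) ≡ 28 (mod 173). Verify: 68 × 28 = 1904 ≡ 1 (mod 173)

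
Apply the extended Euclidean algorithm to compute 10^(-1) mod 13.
Extended GCD: 10(4) + 13(-3) = 1. So 10^(-1) ≡ 4 (mod 13). Verify: 10 × 4 = 40 ≡ 1 (mod 13)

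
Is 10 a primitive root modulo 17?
ord_17(10) divides 16. For each prime q|16: 10^{8}≡16, none ≡ 1. So 10 has order 16 and is a primitive root mod 17.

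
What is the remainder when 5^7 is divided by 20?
By repeated squaring (mod 20): 5^{1}≡5, 5^{2}≡5, 5^{4}≡5. Then 5^{7} = 5^{4+2+1} ≡ 5 × 5 × 5 ≡ 5 (mod 20)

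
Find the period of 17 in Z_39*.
Powers of 17 mod 39: 17^1≡17, 17^2≡16, 17^3≡38, 17^4≡22, 17^5≡23, 17^6≡1. So the order of 17 is 6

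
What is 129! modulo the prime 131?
(130)! = (129)! × (130) ≡ -1 (mod 131). So (129)! ≡ -1 × (130)^(-1) ≡ (-1)×(-1) = 1 (mod 131)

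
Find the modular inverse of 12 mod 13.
Since 13 is prime, by Fermat 12^(-1) ≡ 12^{11} ≡ 12 mod 13. Verify: 12 × 12 = 144 ≡ 1 mod 13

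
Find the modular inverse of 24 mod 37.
Since 37 is prime, by Fermat 24^(-1) ≡ 24^{35} ≡ 17 (mod 37). Verify: 24 × 17 = 408 ≡ 1 (mod 37)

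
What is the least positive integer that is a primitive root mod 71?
g = 7. For each prime q|70: 7^{35}≡70, 7^{14}≡54, 7^{10}≡45, none ≡ 1, so ord_71(7) = 70 and 7 is a primitive root.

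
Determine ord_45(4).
Powers of 4 mod 45: 4^1≡4, 4^2≡16, 4^3≡19, 4^4≡31, 4^5≡34, 4^6≡1. ord_45(4) = 6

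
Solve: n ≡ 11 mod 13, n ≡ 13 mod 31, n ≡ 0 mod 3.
M = 13 × 31 × 3 = 1209. M₁ = 93, y₁ ≡ 7 mod 13. M₂ = 39, y₂ ≡ 4 mod 31. M₃ = 403, y₃ ≡ 1 mod 3. n = 11×93×7 + 13×39×4 + 0×403×1 ≡ 726 mod 1209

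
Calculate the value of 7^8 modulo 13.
By repeated squaring (mod 13): 7^{1}≡7, 7^{2}≡10, 7^{4}≡9, 7^{8}≡3. So 7^{8} ≡ 3 (mod 13)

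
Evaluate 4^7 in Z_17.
By repeated squaring (mod 17): 4^{1}≡4, 4^{2}≡16, 4^{4}≡1. Then 4^{7} = 4^{4+2+1} ≡ 1 × 16 × 4 ≡ 13 (mod 17)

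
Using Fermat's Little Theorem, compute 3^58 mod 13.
By Fermat: 3^{12} ≡ 1 (mod 13). 58 = 4×12 + 10. So 3^{58} ≡ 3^{10} ≡ 3 (mod 13)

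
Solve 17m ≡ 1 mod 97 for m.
Since 97 is prime, by Fermat 17^(-1) ≡ 17^{95} ≡ 40 mod 97. Verify: 17 × 40 = 680 ≡ 1 mod 97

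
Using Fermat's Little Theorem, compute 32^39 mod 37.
By Fermat: 32^{36} ≡ 1 mod 37. So 32^{39} = 32^{36} · 32^{3} ≡ 32^{3} ≡ 23 mod 37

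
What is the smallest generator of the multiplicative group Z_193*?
g = 5. Powers: [5, 25, 125, 46, 37, 185, 153, 186, 158, ...] generates all 192 non-zero residues.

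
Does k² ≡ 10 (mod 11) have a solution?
By Euler's criterion: 10^{5} ≡ 10 (mod 11). Since this equals -1 (≡ 10), 10 is not a QR.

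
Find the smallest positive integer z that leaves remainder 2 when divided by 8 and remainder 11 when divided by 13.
M = 8 × 13 = 104. M₁ = 13, y₁ ≡ 5 mod 8. M₂ = 8, y₂ ≡ 5 mod 13. z = 2×13×5 + 11×8×5 ≡ 50 mod 104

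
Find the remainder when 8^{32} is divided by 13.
By Fermat: 8^{12} ≡ 1 (mod 13). 32 = 2×12 + 8. So 8^{32} ≡ 8^{8} ≡ 1 (mod 13)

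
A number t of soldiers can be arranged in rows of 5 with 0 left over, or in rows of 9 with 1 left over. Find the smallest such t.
M = 5 × 9 = 45. M₁ = 9, y₁ ≡ 4 (mod 5). M₂ = 5, y₂ ≡ 2 (mod 9). t = 0×9×4 + 1×5×2 ≡ 10 (mod 45)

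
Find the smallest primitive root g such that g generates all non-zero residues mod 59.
g = 2. Powers: [2, 4, 8, 16, 32, 5, 10, 20, ...] generates all 58 non-zero residues.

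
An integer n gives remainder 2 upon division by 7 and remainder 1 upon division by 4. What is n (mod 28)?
M = 7 × 4 = 28. M₁ = 4, y₁ ≡ 2 (mod 7). M₂ = 7, y₂ ≡ 3 (mod 4). n = 2×4×2 + 1×7×3 ≡ 9 (mod 28)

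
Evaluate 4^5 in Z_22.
By repeated squaring mod 22: 4^{1}≡4, 4^{2}≡16, 4^{4}≡14. Then 4^{5} = 4^{4+1} ≡ 14 × 4 ≡ 12 mod 22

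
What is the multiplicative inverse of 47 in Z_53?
Since 53 is prime, by Fermat 47^(-1) ≡ 47^{51} ≡ 44 (mod 53). Verify: 47 × 44 = 2068 ≡ 1 (mod 53)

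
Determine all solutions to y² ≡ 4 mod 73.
The square roots of 4 mod 73 are 2 and 71. Verify: 2² = 4 ≡ 4 mod 73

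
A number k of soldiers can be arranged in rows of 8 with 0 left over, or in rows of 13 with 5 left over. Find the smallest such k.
M = 8 × 13 = 104. M₁ = 13, y₁ ≡ 5 (mod 8). M₂ = 8, y₂ ≡ 5 (mod 13). k = 0×13×5 + 5×8×5 ≡ 96 (mod 104)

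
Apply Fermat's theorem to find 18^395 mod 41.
By Fermat: 18^{40} ≡ 1 mod 41. 395 ≡ 35 mod 40. So 18^{395} ≡ 18^{35} ≡ 1 mod 41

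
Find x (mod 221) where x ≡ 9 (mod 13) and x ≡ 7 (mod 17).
M = 13 × 17 = 221. M₁ = 17, y₁ ≡ 10 (mod 13). M₂ = 13, y₂ ≡ 4 (mod 17). x = 9×17×10 + 7×13×4 ≡ 126 (mod 221)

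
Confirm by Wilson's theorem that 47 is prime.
(46)! mod 47 = 46. Since this equals -1 (mod 47), Wilson confirms 47 is prime.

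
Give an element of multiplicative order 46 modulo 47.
5 has order 46 mod 47 since 5^{46} ≡ 1 (mod 47) and no smaller power works.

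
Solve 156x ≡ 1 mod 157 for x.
Since 157 is prime, by Fermat 156^(-1) ≡ 156^{155} ≡ 156 mod 157. Verify: 156 × 156 = 24336 ≡ 1 mod 157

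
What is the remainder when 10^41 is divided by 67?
By repeated squaring mod 67: 10^{1}≡10, 10^{2}≡33, 10^{4}≡17, 10^{8}≡21, 10^{16}≡39, 10^{32}≡47. Then 10^{41} = 10^{32+8+1} ≡ 47 × 21 × 10 ≡ 21 mod 67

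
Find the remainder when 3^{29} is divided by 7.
By Fermat: 3^{6} ≡ 1 (mod 7). 29 = 4×6 + 5. So 3^{29} ≡ 3^{5} ≡ 5 (mod 7)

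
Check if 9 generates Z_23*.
9^{11} ≡ 1 (mod 23) and 11 < 22, so ord_23(9) = 11 ≠ 22 and 9 is not a primitive root.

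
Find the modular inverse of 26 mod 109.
Since 109 is prime, by Fermat 26^(-1) ≡ 26^{107} ≡ 21 (mod 109). Verify: 26 × 21 = 546 ≡ 1 (mod 109)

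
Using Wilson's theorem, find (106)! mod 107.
By Wilson's theorem, (106)! ≡ -1 ≡ 106 (mod 107)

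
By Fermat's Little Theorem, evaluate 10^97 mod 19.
By Fermat: 10^{18} ≡ 1 mod 19. 97 = 5×18 + 7. So 10^{97} ≡ 10^{7} ≡ 15 mod 19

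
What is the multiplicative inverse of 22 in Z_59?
Since 59 is prime, by Fermat 22^(-1) ≡ 22^{57} ≡ 51 (mod 59). Verify: 22 × 51 = 1122 ≡ 1 (mod 59)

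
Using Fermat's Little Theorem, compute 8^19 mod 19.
By Fermat: 8^{18} ≡ 1 mod 19. So 8^{19} = 8^{18} · 8^{1} ≡ 8^{1} ≡ 8 mod 19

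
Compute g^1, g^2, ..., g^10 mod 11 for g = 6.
6^1, 6^2, ..., 6^{10} mod 11: [6, 3, 7, 9, 10, 5, 8, 4, 2, 1]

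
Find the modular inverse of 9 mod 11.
Since 11 is prime, by Fermat 9^(-1) ≡ 9^{9} ≡ 5 (mod 11). Verify: 9 × 5 = 45 ≡ 1 (mod 11)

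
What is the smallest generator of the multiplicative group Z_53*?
g = 2. For each prime q|52: 2^{26}≡52, 2^{4}≡16, none ≡ 1, so ord_53(2) = 52 and 2 is a primitive root.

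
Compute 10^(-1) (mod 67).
Since 67 is prime, by Fermat 10^(-1) ≡ 10^{65} ≡ 47 (mod 67). Verify: 10 × 47 = 470 ≡ 1 (mod 67)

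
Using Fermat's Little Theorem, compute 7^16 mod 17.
By Fermat's Little Theorem, 7^{16} ≡ 1 mod 17 since 17 is prime and gcd(7, 17) = 1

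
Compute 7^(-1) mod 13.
Since 13 is prime, by Fermat 7^(-1) ≡ 7^{11} ≡ 2 mod 13. Verify: 7 × 2 = 14 ≡ 1 mod 13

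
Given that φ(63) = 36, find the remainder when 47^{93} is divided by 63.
By Euler: 47^{36} ≡ 1 (mod 63) since gcd(47, 63) = 1. 93 = 2×36 + 21. So 47^{93} ≡ 47^{21} ≡ 62 (mod 63)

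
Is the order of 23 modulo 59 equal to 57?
Powers of 23 mod 59: 23^1≡23, 23^2≡57, 23^3≡13, 23^4≡4, 23^5≡33, 23^6≡51, 23^7≡52, 23^8≡16, 23^9≡14, 23^10≡27, 23^11≡31, 23^12≡5, 23^13≡56, 23^14≡49, 23^15≡6, 23^16≡20, 23^17≡47, 23^18≡19, 23^19≡24, 23^20≡21, 23^21≡11, 23^22≡17, 23^23≡37, 23^24≡25, 23^25≡44, 23^26≡9, 23^27≡30, 23^28≡41, 23^29≡58, 23^30≡36, 23^31≡2, 23^32≡46, 23^33≡55, 23^34≡26, 23^35≡8, 23^36≡7, 23^37≡43, 23^38≡45, 23^39≡32, 23^40≡28, 23^41≡54, 23^42≡3, 23^43≡10, 23^44≡53, 23^45≡39, 23^46≡12, 23^47≡40, 23^48≡35, 23^49≡38, 23^50≡48, 23^51≡42, 23^52≡22, 23^53≡34, 23^54≡15, 23^55≡50, 23^56≡29, 23^57≡18, 23^58≡1. 23^57≡18≢1, so ord ≠ 57. No, the actual order is 58.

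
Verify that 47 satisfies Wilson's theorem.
(46)! mod 47 = 46. Since this equals -1 mod 47, Wilson confirms 47 is prime.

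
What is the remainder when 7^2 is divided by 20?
7^{2} = 49 ≡ 9 (mod 20)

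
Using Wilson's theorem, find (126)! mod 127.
By Wilson's theorem, (126)! ≡ -1 ≡ 126 (mod 127)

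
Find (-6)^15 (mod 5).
Using Fermat: (-6)^{4} ≡ 1 (mod 5). 15 ≡ 3 (mod 4). So (-6)^{15} ≡ (-6)^{3} ≡ 4 (mod 5)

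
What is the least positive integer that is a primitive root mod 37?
g = 2. Powers: [2, 4, 8, 16, 32, 27, 17, 34, 31, ...] generates all 36 non-zero residues.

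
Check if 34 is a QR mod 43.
By Euler's criterion: 34^{21} ≡ 42 mod 43. Since this equals -1 (≡ 42), 34 is not a QR.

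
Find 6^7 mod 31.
By repeated squaring mod 31: 6^{1}≡6, 6^{2}≡5, 6^{4}≡25. Then 6^{7} = 6^{4+2+1} ≡ 25 × 5 × 6 ≡ 6 mod 31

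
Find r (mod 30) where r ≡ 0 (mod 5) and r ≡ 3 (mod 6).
M = 5 × 6 = 30. M₁ = 6, y₁ ≡ 1 (mod 5). M₂ = 5, y₂ ≡ 5 (mod 6). r = 0×6×1 + 3×5×5 ≡ 15 (mod 30)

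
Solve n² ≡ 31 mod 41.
The square roots of 31 mod 41 are 20 and 21. Verify: 20² = 400 ≡ 31 mod 41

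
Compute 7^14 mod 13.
Using Fermat: 7^{12} ≡ 1 mod 13. 14 ≡ 2 mod 12. So 7^{14} ≡ 7^{2} ≡ 10 mod 13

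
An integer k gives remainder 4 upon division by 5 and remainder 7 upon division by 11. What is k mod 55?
M = 5 × 11 = 55. M₁ = 11, y₁ ≡ 1 mod 5. M₂ = 5, y₂ ≡ 9 mod 11. k = 4×11×1 + 7×5×9 ≡ 29 mod 55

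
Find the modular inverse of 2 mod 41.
Since 41 is prime, by Fermat 2^(-1) ≡ 2^{39} ≡ 21 (mod 41). Verify: 2 × 21 = 42 ≡ 1 (mod 41)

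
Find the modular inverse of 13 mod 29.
Since 29 is prime, by Fermat 13^(-1) ≡ 13^{27} ≡ 9 (mod 29). Verify: 13 × 9 = 117 ≡ 1 (mod 29)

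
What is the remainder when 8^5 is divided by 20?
By repeated squaring mod 20: 8^{1}≡8, 8^{2}≡4, 8^{4}≡16. Then 8^{5} = 8^{4+1} ≡ 16 × 8 ≡ 8 mod 20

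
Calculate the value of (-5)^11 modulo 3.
Using Fermat: (-5)^{2} ≡ 1 mod 3. 11 ≡ 1 mod 2. So (-5)^{11} ≡ (-5)^{1} ≡ 1 mod 3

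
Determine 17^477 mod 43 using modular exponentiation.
Using Fermat: 17^{42} ≡ 1 (mod 43). 477 ≡ 15 (mod 42). So 17^{477} ≡ 17^{15} ≡ 16 (mod 43)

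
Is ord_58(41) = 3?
Powers of 41 mod 58: 41^1≡41, 41^2≡57, 41^3≡17, 41^4≡1. 41^3≡17≢1, so ord ≠ 3. No, the actual order is 4.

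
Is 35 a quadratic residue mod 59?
By Euler's criterion: 35^{29} ≡ 1 (mod 59). Since this equals 1, 35 is a QR.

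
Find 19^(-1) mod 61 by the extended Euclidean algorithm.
Extended GCD: 19(-16) + 61(5) = 1. So 19^(-1) ≡ -16 ≡ 45 mod 61. Verify: 19 × 45 = 855 ≡ 1 mod 61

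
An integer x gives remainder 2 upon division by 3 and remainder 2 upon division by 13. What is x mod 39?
M = 3 × 13 = 39. M₁ = 13, y₁ ≡ 1 mod 3. M₂ = 3, y₂ ≡ 9 mod 13. x = 2×13×1 + 2×3×9 ≡ 2 mod 39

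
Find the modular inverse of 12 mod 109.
Since 109 is prime, by Fermat 12^(-1) ≡ 12^{107} ≡ 100 mod 109. Verify: 12 × 100 = 1200 ≡ 1 mod 109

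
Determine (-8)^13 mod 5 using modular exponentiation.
Using Fermat: (-8)^{4} ≡ 1 (mod 5). 13 ≡ 1 (mod 4). So (-8)^{13} ≡ (-8)^{1} ≡ 2 (mod 5)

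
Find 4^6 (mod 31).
By repeated squaring (mod 31): 4^{1}≡4, 4^{2}≡16, 4^{4}≡8. Then 4^{6} = 4^{4+2} ≡ 8 × 16 ≡ 4 (mod 31)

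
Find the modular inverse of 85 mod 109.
Since 109 is prime, by Fermat 85^(-1) ≡ 85^{107} ≡ 59 (mod 109). Verify: 85 × 59 = 5015 ≡ 1 (mod 109)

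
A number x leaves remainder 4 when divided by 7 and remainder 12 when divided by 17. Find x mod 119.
M = 7 × 17 = 119. M₁ = 17, y₁ ≡ 5 mod 7. M₂ = 7, y₂ ≡ 5 mod 17. x = 4×17×5 + 12×7×5 ≡ 46 mod 119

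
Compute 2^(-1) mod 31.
Since 31 is prime, by Fermat 2^(-1) ≡ 2^{29} ≡ 16 mod 31. Verify: 2 × 16 = 32 ≡ 1 mod 31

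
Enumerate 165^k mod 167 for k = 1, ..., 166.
165^1, 165^2, ..., 165^{166} mod 167: [165, 4, 159, 16, 135, 64, 39, 89, 156, 22, 123, 88, 158, 18, 131, 72, 23, 121, 92, 150, 34, 99, 136, 62, 43, 81, 5, 157, 20, 127, 80, 7, 153, 28, 111, 112, 110, 114, 106, 122, 90, 154, 26, 115, 104, 126, 82, 3, 161, 12, 143, 48, 71, 25, 117, 100, 134, 66, 35, 97, 140, 54, 59, 49, 69, 29, 109, 116, 102, 130, 74, 19, 129, 76, 15, 137, 60, 47, 73, 21, 125, 84, 166, 2, 163, 8, 151, 32, 103, 128, 78, 11, 145, 44, 79, 9, 149, 36, 95, 144, 46, 75, 17, 133, 68, 31, 105, 124, 86, 162, 10, 147, 40, 87, 160, 14, 139, 56, 55, 57, 53, 61, 45, 77, 13, 141, 52, 63, 41, 85, 164, 6, 155, 24, 119, 96, 142, 50, 67, 33, 101, 132, 70, 27, 113, 108, 118, 98, 138, 58, 51, 65, 37, 93, 148, 38, 91, 152, 30, 107, 120, 94, 146, 42, 83, 1]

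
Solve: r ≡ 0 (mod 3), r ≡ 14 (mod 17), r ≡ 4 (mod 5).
M = 3 × 17 × 5 = 255. M₁ = 85, y₁ ≡ 1 (mod 3). M₂ = 15, y₂ ≡ 8 (mod 17). M₃ = 51, y₃ ≡ 1 (mod 5). r = 0×85×1 + 14×15×8 + 4×51×1 ≡ 99 (mod 255)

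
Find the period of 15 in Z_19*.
Powers of 15 mod 19: 15^1≡15, 15^2≡16, 15^3≡12, 15^4≡9, 15^5≡2, 15^6≡11, 15^7≡13, 15^8≡5, 15^9≡18, 15^10≡4, 15^11≡3, 15^12≡7, 15^13≡10, 15^14≡17, 15^15≡8, 15^16≡6, 15^17≡14, 15^18≡1. Order = 18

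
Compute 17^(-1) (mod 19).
Since 19 is prime, by Fermat 17^(-1) ≡ 17^{17} ≡ 9 (mod 19). Verify: 17 × 9 = 153 ≡ 1 (mod 19)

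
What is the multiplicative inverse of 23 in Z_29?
Since 29 is prime, by Fermat 23^(-1) ≡ 23^{27} ≡ 24 mod 29. Verify: 23 × 24 = 552 ≡ 1 mod 29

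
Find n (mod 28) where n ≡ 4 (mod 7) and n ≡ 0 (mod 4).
M = 7 × 4 = 28. M₁ = 4, y₁ ≡ 2 (mod 7). M₂ = 7, y₂ ≡ 3 (mod 4). n = 4×4×2 + 0×7×3 ≡ 4 (mod 28)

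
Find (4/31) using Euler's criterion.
(4/31) = 4^{15} mod 31 = 1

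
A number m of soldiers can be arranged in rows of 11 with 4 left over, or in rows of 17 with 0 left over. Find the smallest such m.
M = 11 × 17 = 187. M₁ = 17, y₁ ≡ 2 (mod 11). M₂ = 11, y₂ ≡ 14 (mod 17). m = 4×17×2 + 0×11×14 ≡ 136 (mod 187)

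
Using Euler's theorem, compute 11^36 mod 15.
By Euler: 11^{8} ≡ 1 mod 15 since gcd(11, 15) = 1. 36 = 4×8 + 4. So 11^{36} ≡ 11^{4} ≡ 1 mod 15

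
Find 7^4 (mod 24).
7^{4} = 2401 ≡ 1 (mod 24)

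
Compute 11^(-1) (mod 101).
Since 101 is prime, by Fermat 11^(-1) ≡ 11^{99} ≡ 46 (mod 101). Verify: 11 × 46 = 506 ≡ 1 (mod 101)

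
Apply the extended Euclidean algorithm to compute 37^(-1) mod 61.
Extended GCD: 37(-28) + 61(17) = 1. So 37^(-1) ≡ -28 ≡ 33 mod 61. Verify: 37 × 33 = 1221 ≡ 1 mod 61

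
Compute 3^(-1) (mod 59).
Since 59 is prime, by Fermat 3^(-1) ≡ 3^{57} ≡ 20 (mod 59). Verify: 3 × 20 = 60 ≡ 1 (mod 59)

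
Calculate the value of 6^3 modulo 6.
6^{3} = 216 ≡ 0 (mod 6)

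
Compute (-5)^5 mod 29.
By repeated squaring (mod 29): (-5)^{1}≡24, (-5)^{2}≡25, (-5)^{4}≡16. Then (-5)^{5} = (-5)^{4+1} ≡ 16 × 24 ≡ 7 (mod 29)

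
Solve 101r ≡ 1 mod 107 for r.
Since 107 is prime, by Fermat 101^(-1) ≡ 101^{105} ≡ 89 mod 107. Verify: 101 × 89 = 8989 ≡ 1 mod 107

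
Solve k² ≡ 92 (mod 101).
The square roots of 92 mod 101 are 71 and 30. Verify: 71² = 5041 ≡ 92 (mod 101)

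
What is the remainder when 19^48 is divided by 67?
By repeated squaring (mod 67): 19^{1}≡19, 19^{2}≡26, 19^{4}≡6, 19^{8}≡36, 19^{16}≡23, 19^{32}≡60. Then 19^{48} = 19^{32+16} ≡ 60 × 23 ≡ 40 (mod 67)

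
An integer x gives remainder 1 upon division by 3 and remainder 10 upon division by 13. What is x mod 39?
M = 3 × 13 = 39. M₁ = 13, y₁ ≡ 1 mod 3. M₂ = 3, y₂ ≡ 9 mod 13. x = 1×13×1 + 10×3×9 ≡ 10 mod 39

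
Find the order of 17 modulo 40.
Powers of 17 mod 40: 17^1≡17, 17^2≡9, 17^3≡33, 17^4≡1. Order = 4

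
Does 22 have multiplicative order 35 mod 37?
Powers of 22 mod 37: 22^1≡22, 22^2≡3, 22^3≡29, 22^4≡9, 22^5≡13, 22^6≡27, 22^7≡2, 22^8≡7, 22^9≡6, 22^10≡21, 22^11≡18, 22^12≡26, 22^13≡17, 22^14≡4, 22^15≡14, 22^16≡12, 22^17≡5, 22^18≡36, 22^19≡15, 22^20≡34, 22^21≡8, 22^22≡28, 22^23≡24, 22^24≡10, 22^25≡35, 22^26≡30, 22^27≡31, 22^28≡16, 22^29≡19, 22^30≡11, 22^31≡20, 22^32≡33, 22^33≡23, 22^34≡25, 22^35≡32, 22^36≡1. 22^35≡32≢1, so ord ≠ 35. No, the actual order is 36.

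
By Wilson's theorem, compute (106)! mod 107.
By Wilson's theorem, (106)! ≡ -1 ≡ 106 mod 107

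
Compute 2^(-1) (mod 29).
Since 29 is prime, by Fermat 2^(-1) ≡ 2^{27} ≡ 15 (mod 29). Verify: 2 × 15 = 30 ≡ 1 (mod 29)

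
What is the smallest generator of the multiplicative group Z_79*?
g = 3. Powers: [3, 9, 27, 2, 6, 18, 54, 4, ...] generates all 78 non-zero residues.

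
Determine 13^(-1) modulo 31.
Since 31 is prime, by Fermat 13^(-1) ≡ 13^{29} ≡ 12 mod 31. Verify: 13 × 12 = 156 ≡ 1 mod 31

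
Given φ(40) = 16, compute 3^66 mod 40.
By Euler: 3^{16} ≡ 1 (mod 40) since gcd(3, 40) = 1. 66 = 4×16 + 2. So 3^{66} ≡ 3^{2} ≡ 9 (mod 40)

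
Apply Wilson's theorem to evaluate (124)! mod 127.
(126)! = (124)! × (125) × (126) ≡ -1 mod 127. So (124)! ≡ -1 × [(126)(125)]^(-1) ≡ 63 mod 127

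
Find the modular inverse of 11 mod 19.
Since 19 is prime, by Fermat 11^(-1) ≡ 11^{17} ≡ 7 mod 19. Verify: 11 × 7 = 77 ≡ 1 mod 19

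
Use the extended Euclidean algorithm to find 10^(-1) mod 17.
Extended GCD: 10(-5) + 17(3) = 1. So 10^(-1) ≡ -5 ≡ 12 (mod 17). Verify: 10 × 12 = 120 ≡ 1 (mod 17)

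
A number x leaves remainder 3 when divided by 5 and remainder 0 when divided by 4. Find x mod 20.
M = 5 × 4 = 20. M₁ = 4, y₁ ≡ 4 mod 5. M₂ = 5, y₂ ≡ 1 mod 4. x = 3×4×4 + 0×5×1 ≡ 8 mod 20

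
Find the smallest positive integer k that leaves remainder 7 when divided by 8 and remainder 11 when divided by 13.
M = 8 × 13 = 104. M₁ = 13, y₁ ≡ 5 (mod 8). M₂ = 8, y₂ ≡ 5 (mod 13). k = 7×13×5 + 11×8×5 ≡ 63 (mod 104)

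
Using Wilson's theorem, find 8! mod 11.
(10)! = (8)! × (9) × (10) ≡ -1 (mod 11). So (8)! ≡ -1 × [(10)(9)]^(-1) ≡ 5 (mod 11)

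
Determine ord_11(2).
Powers of 2 mod 11: 2^1≡2, 2^2≡4, 2^3≡8, 2^4≡5, 2^5≡10, 2^6≡9, 2^7≡7, 2^8≡3, 2^9≡6, 2^10≡1. Order = 10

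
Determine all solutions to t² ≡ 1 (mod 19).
The square roots of 1 mod 19 are 1 and 18. Verify: 1² = 1 ≡ 1 (mod 19)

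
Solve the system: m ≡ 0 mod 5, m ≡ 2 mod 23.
M = 5 × 23 = 115. M₁ = 23, y₁ ≡ 2 mod 5. M₂ = 5, y₂ ≡ 14 mod 23. m = 0×23×2 + 2×5×14 ≡ 25 mod 115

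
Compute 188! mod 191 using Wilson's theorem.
(190)! = (188)! × (189) × (190) ≡ -1 mod 191. So (188)! ≡ -1 × [(190)(189)]^(-1) ≡ 95 mod 191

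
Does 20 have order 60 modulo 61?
20^{5} ≡ 1 (mod 61) and 5 < 60, so ord_61(20) = 5 ≠ 60 and 20 is not a primitive root.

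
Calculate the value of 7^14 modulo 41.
By repeated squaring (mod 41): 7^{1}≡7, 7^{2}≡8, 7^{4}≡23, 7^{8}≡37. Then 7^{14} = 7^{8+4+2} ≡ 37 × 23 × 8 ≡ 2 (mod 41)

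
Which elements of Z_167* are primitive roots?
There are φ(166) = 82 primitive roots mod 167: {5, 10, 13, 15, 17, 20, 23, 26, 30, 34, 35, 37, 39, 40, 41, 43, 45, 46, 51, 52, 53, 55, 59, 60, 67, 68, 69, 70, 71, 73, 74, 78, 79, 80, 82, 83, 86, 90, 91, 92, 95, 101, 102, 103, 104, 105, 106, 109, 110, 111, 113, 117, 118, 119, 120, 123, 125, 129, 131, 134, 135, 136, 138, 139, 140, 142, 143, 145, 146, 148, 149, 151, 153, 155, 156, 158, 159, 160, 161, 163, 164, 165}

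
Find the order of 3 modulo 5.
Powers of 3 mod 5: 3^1≡3, 3^2≡4, 3^3≡2, 3^4≡1. So the order of 3 is 4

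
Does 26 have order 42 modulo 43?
ord_43(26) divides 42. For each prime q|42: 26^{21}≡42, 26^{14}≡6, 26^{6}≡35, none ≡ 1. So 26 has order 42 and is a primitive root mod 43.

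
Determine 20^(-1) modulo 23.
Since 23 is prime, by Fermat 20^(-1) ≡ 20^{21} ≡ 15 (mod 23). Verify: 20 × 15 = 300 ≡ 1 (mod 23)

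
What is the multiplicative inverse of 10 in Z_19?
Since 19 is prime, by Fermat 10^(-1) ≡ 10^{17} ≡ 2 mod 19. Verify: 10 × 2 = 20 ≡ 1 mod 19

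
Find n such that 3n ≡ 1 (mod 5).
Since 5 is prime, by Fermat 3^(-1) ≡ 3^{3} ≡ 2 (mod 5). Verify: 3 × 2 = 6 ≡ 1 (mod 5)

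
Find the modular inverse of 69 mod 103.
Since 103 is prime, by Fermat 69^(-1) ≡ 69^{101} ≡ 3 mod 103. Verify: 69 × 3 = 207 ≡ 1 mod 103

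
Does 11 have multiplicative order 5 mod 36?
Powers of 11 mod 36: 11^1≡11, 11^2≡13, 11^3≡35, 11^4≡25, 11^5≡23, 11^6≡1. 11^5≡23≢1, so ord ≠ 5. No, the actual order is 6.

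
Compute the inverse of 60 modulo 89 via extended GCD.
Extended GCD: 60(-43) + 89(29) = 1. So 60^(-1) ≡ -43 ≡ 46 mod 89. Verify: 60 × 46 = 2760 ≡ 1 mod 89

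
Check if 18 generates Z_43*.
ord_43(18) divides 42. For each prime q|42: 18^{21}≡42, 18^{14}≡6, 18^{6}≡41, none ≡ 1. So 18 has order 42 and is a primitive root mod 43.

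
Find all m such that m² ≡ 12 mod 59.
The square roots of 12 mod 59 are 22 and 37. Verify: 22² = 484 ≡ 12 mod 59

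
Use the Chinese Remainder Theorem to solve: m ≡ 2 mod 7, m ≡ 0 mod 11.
M = 7 × 11 = 77. M₁ = 11, y₁ ≡ 2 mod 7. M₂ = 7, y₂ ≡ 8 mod 11. m = 2×11×2 + 0×7×8 ≡ 44 mod 77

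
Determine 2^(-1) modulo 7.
Since 7 is prime, by Fermat 2^(-1) ≡ 2^{5} ≡ 4 (mod 7). Verify: 2 × 4 = 8 ≡ 1 (mod 7)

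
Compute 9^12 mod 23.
By repeated squaring (mod 23): 9^{1}≡9, 9^{2}≡12, 9^{4}≡6, 9^{8}≡13. Then 9^{12} = 9^{8+4} ≡ 13 × 6 ≡ 9 (mod 23)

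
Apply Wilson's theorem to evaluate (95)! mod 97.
(96)! = (95)! × (96) ≡ -1 mod 97. So (95)! ≡ -1 × (96)^(-1) ≡ (-1)×(-1) = 1 mod 97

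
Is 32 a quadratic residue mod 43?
By Euler's criterion: 32^{21} ≡ 42 (mod 43). Since this equals -1 (≡ 42), 32 is not a QR.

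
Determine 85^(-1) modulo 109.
Since 109 is prime, by Fermat 85^(-1) ≡ 85^{107} ≡ 59 mod 109. Verify: 85 × 59 = 5015 ≡ 1 mod 109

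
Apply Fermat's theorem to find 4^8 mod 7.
By Fermat: 4^{6} ≡ 1 mod 7. So 4^{8} = 4^{6} · 4^{2} ≡ 4^{2} ≡ 2 mod 7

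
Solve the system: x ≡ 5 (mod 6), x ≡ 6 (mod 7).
M = 6 × 7 = 42. M₁ = 7, y₁ ≡ 1 (mod 6). M₂ = 6, y₂ ≡ 6 (mod 7). x = 5×7×1 + 6×6×6 ≡ 41 (mod 42)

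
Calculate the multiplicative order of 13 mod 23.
Powers of 13 mod 23: 13^1≡13, 13^2≡8, 13^3≡12, 13^4≡18, 13^5≡4, 13^6≡6, 13^7≡9, 13^8≡2, 13^9≡3, 13^10≡16, 13^11≡1. ord_23(13) = 11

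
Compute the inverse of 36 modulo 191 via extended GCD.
Extended GCD: 36(69) + 191(-13) = 1. So 36^(-1) ≡ 69 (mod 191). Verify: 36 × 69 = 2484 ≡ 1 (mod 191)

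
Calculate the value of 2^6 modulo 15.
By repeated squaring (mod 15): 2^{1}≡2, 2^{2}≡4, 2^{4}≡1. Then 2^{6} = 2^{4+2} ≡ 1 × 4 ≡ 4 (mod 15)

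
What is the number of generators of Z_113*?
A prime p has φ(p-1) primitive roots; here φ(112) = 48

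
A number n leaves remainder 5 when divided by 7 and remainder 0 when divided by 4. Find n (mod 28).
M = 7 × 4 = 28. M₁ = 4, y₁ ≡ 2 (mod 7). M₂ = 7, y₂ ≡ 3 (mod 4). n = 5×4×2 + 0×7×3 ≡ 12 (mod 28)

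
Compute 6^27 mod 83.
By repeated squaring (mod 83): 6^{1}≡6, 6^{2}≡36, 6^{4}≡51, 6^{8}≡28, 6^{16}≡37. Then 6^{27} = 6^{16+8+2+1} ≡ 37 × 28 × 36 × 6 ≡ 8 (mod 83)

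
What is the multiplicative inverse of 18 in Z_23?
Since 23 is prime, by Fermat 18^(-1) ≡ 18^{21} ≡ 9 mod 23. Verify: 18 × 9 = 162 ≡ 1 mod 23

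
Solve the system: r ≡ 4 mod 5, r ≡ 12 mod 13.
M = 5 × 13 = 65. M₁ = 13, y₁ ≡ 2 mod 5. M₂ = 5, y₂ ≡ 8 mod 13. r = 4×13×2 + 12×5×8 ≡ 64 mod 65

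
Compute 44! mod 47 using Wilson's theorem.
(46)! = (44)! × (45) × (46) ≡ -1 mod 47. So (44)! ≡ -1 × [(46)(45)]^(-1) ≡ 23 mod 47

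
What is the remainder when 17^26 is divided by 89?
By repeated squaring (mod 89): 17^{1}≡17, 17^{2}≡22, 17^{4}≡39, 17^{8}≡8, 17^{16}≡64. Then 17^{26} = 17^{16+8+2} ≡ 64 × 8 × 22 ≡ 50 (mod 89)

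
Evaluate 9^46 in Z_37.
Using Fermat: 9^{36} ≡ 1 (mod 37). 46 ≡ 10 (mod 36). So 9^{46} ≡ 9^{10} ≡ 9 (mod 37)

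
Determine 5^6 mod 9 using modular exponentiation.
By repeated squaring mod 9: 5^{1}≡5, 5^{2}≡7, 5^{4}≡4. Then 5^{6} = 5^{4+2} ≡ 4 × 7 ≡ 1 mod 9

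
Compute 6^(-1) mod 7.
Since 7 is prime, by Fermat 6^(-1) ≡ 6^{5} ≡ 6 mod 7. Verify: 6 × 6 = 36 ≡ 1 mod 7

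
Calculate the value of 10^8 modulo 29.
By repeated squaring (mod 29): 10^{1}≡10, 10^{2}≡13, 10^{4}≡24, 10^{8}≡25. So 10^{8} ≡ 25 (mod 29)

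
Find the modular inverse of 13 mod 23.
Since 23 is prime, by Fermat 13^(-1) ≡ 13^{21} ≡ 16 (mod 23). Verify: 13 × 16 = 208 ≡ 1 (mod 23)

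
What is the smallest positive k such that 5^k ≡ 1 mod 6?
Powers of 5 mod 6: 5^1≡5, 5^2≡1. Order = 2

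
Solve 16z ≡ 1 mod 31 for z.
Since 31 is prime, by Fermat 16^(-1) ≡ 16^{29} ≡ 2 mod 31. Verify: 16 × 2 = 32 ≡ 1 mod 31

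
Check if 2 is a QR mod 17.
By Euler's criterion: 2^{8} ≡ 1 (mod 17). Since this equals 1, 2 is a QR.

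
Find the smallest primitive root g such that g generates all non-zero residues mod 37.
g = 2. Powers: [2, 4, 8, 16, 32, 27, ...] generates all 36 non-zero residues.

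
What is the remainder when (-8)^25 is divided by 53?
By repeated squaring (mod 53): (-8)^{1}≡45, (-8)^{2}≡11, (-8)^{4}≡15, (-8)^{8}≡13, (-8)^{16}≡10. Then (-8)^{25} = (-8)^{16+8+1} ≡ 10 × 13 × 45 ≡ 20 (mod 53)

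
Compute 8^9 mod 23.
By repeated squaring (mod 23): 8^{1}≡8, 8^{2}≡18, 8^{4}≡2, 8^{8}≡4. Then 8^{9} = 8^{8+1} ≡ 4 × 8 ≡ 9 (mod 23)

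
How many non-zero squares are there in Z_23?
Exactly half the non-zero residues mod a prime are QRs: (23-1)/2 = 11.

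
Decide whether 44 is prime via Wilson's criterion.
(43)! mod 44 = 0. Since 0 ≢ -1 (mod 44), 44 is not prime.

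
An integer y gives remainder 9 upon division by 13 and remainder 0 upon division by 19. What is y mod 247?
M = 13 × 19 = 247. M₁ = 19, y₁ ≡ 11 mod 13. M₂ = 13, y₂ ≡ 3 mod 19. y = 9×19×11 + 0×13×3 ≡ 152 mod 247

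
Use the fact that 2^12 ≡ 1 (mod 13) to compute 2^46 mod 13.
By Fermat: 2^{12} ≡ 1 (mod 13). 46 = 3×12 + 10. So 2^{46} ≡ 2^{10} ≡ 10 (mod 13)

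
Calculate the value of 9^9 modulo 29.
By repeated squaring (mod 29): 9^{1}≡9, 9^{2}≡23, 9^{4}≡7, 9^{8}≡20. Then 9^{9} = 9^{8+1} ≡ 20 × 9 ≡ 6 (mod 29)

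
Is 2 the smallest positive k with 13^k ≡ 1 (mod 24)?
Powers of 13 mod 24: 13^1≡13, 13^2≡1. First k with 13^k≡1 is k=2. Yes, ord_24(13) = 2.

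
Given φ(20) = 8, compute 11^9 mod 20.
By Euler: 11^{8} ≡ 1 mod 20 since gcd(11, 20) = 1. 9 = 1×8 + 1. So 11^{9} ≡ 11^{1} ≡ 11 mod 20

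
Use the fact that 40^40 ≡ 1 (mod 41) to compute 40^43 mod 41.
By Fermat: 40^{40} ≡ 1 (mod 41). So 40^{43} = 40^{40} · 40^{3} ≡ 40^{3} ≡ 40 (mod 41)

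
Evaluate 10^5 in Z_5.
By repeated squaring (mod 5): 10^{1}≡0, 10^{2}≡0, 10^{4}≡0. Then 10^{5} = 10^{4+1} ≡ 0 × 0 ≡ 0 (mod 5)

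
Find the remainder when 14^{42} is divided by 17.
By Fermat: 14^{16} ≡ 1 (mod 17). 42 = 2×16 + 10. So 14^{42} ≡ 14^{10} ≡ 8 (mod 17)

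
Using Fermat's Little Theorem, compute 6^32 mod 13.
By Fermat: 6^{12} ≡ 1 (mod 13). 32 = 2×12 + 8. So 6^{32} ≡ 6^{8} ≡ 3 (mod 13)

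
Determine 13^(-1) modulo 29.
Since 29 is prime, by Fermat 13^(-1) ≡ 13^{27} ≡ 9 mod 29. Verify: 13 × 9 = 117 ≡ 1 mod 29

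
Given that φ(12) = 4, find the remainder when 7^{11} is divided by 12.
By Euler: 7^{4} ≡ 1 (mod 12) since gcd(7, 12) = 1. 11 = 2×4 + 3. So 7^{11} ≡ 7^{3} ≡ 7 (mod 12)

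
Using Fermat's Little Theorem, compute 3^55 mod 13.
By Fermat: 3^{12} ≡ 1 (mod 13). 55 = 4×12 + 7. So 3^{55} ≡ 3^{7} ≡ 3 (mod 13)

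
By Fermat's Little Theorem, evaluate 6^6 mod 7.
By Fermat's Little Theorem, 6^{6} ≡ 1 (mod 7) since 7 is prime and gcd(6, 7) = 1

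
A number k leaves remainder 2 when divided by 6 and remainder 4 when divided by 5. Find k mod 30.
M = 6 × 5 = 30. M₁ = 5, y₁ ≡ 5 mod 6. M₂ = 6, y₂ ≡ 1 mod 5. k = 2×5×5 + 4×6×1 ≡ 14 mod 30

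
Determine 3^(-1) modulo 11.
Since 11 is prime, by Fermat 3^(-1) ≡ 3^{9} ≡ 4 (mod 11). Verify: 3 × 4 = 12 ≡ 1 (mod 11)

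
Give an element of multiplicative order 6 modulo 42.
5 has order 6 mod 42 since 5^{6} ≡ 1 (mod 42) and no smaller power works.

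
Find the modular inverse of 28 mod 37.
Since 37 is prime, by Fermat 28^(-1) ≡ 28^{35} ≡ 4 mod 37. Verify: 28 × 4 = 112 ≡ 1 mod 37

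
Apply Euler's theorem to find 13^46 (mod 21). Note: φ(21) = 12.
By Euler: 13^{12} ≡ 1 (mod 21) since gcd(13, 21) = 1. 46 = 3×12 + 10. So 13^{46} ≡ 13^{10} ≡ 1 (mod 21)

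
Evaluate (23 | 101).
(23/101) = 23^{50} mod 101 = 1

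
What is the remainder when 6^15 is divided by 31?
By repeated squaring (mod 31): 6^{1}≡6, 6^{2}≡5, 6^{4}≡25, 6^{8}≡5. Then 6^{15} = 6^{8+4+2+1} ≡ 5 × 25 × 5 × 6 ≡ 30 (mod 31)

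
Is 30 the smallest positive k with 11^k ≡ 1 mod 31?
Powers of 11 mod 31: 11^1≡11, 11^2≡28, 11^3≡29, 11^4≡9, 11^5≡6, 11^6≡4, 11^7≡13, 11^8≡19, 11^9≡23, 11^10≡5, 11^11≡24, 11^12≡16, 11^13≡21, 11^14≡14, 11^15≡30, 11^16≡20, 11^17≡3, 11^18≡2, 11^19≡22, 11^20≡25, 11^21≡27, 11^22≡18, 11^23≡12, 11^24≡8, 11^25≡26, 11^26≡7, 11^27≡15, 11^28≡10, 11^29≡17, 11^30≡1. First k with 11^k≡1 is k=30. Yes, ord_31(11) = 30.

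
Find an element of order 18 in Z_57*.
2 has order 18 mod 57 since 2^{18} ≡ 1 (mod 57) and no smaller power works.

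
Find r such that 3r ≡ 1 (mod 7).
Since 7 is prime, by Fermat 3^(-1) ≡ 3^{5} ≡ 5 (mod 7). Verify: 3 × 5 = 15 ≡ 1 (mod 7)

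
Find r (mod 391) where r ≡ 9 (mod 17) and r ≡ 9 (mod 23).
M = 17 × 23 = 391. M₁ = 23, y₁ ≡ 3 (mod 17). M₂ = 17, y₂ ≡ 19 (mod 23). r = 9×23×3 + 9×17×19 ≡ 9 (mod 391)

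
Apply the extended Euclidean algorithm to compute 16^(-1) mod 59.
Extended GCD: 16(-11) + 59(3) = 1. So 16^(-1) ≡ -11 ≡ 48 mod 59. Verify: 16 × 48 = 768 ≡ 1 mod 59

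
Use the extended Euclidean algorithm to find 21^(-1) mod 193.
Extended GCD: 21(46) + 193(-5) = 1. So 21^(-1) ≡ 46 mod 193. Verify: 21 × 46 = 966 ≡ 1 mod 193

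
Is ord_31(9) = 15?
Powers of 9 mod 31: 9^1≡9, 9^2≡19, 9^3≡16, 9^4≡20, 9^5≡25, 9^6≡8, 9^7≡10, 9^8≡28, 9^9≡4, 9^10≡5, 9^11≡14, 9^12≡2, 9^13≡18, 9^14≡7, 9^15≡1. First k with 9^k≡1 is k=15. Yes, ord_31(9) = 15.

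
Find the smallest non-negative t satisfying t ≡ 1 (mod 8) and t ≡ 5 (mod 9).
M = 8 × 9 = 72. M₁ = 9, y₁ ≡ 1 (mod 8). M₂ = 8, y₂ ≡ 8 (mod 9). t = 1×9×1 + 5×8×8 ≡ 41 (mod 72)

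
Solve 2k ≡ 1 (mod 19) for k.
Since 19 is prime, by Fermat 2^(-1) ≡ 2^{17} ≡ 10 (mod 19). Verify: 2 × 10 = 20 ≡ 1 (mod 19)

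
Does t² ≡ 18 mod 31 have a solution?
By Euler's criterion: 18^{15} ≡ 1 mod 31. Since this equals 1, 18 is a QR.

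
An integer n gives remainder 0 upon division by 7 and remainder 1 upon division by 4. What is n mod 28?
M = 7 × 4 = 28. M₁ = 4, y₁ ≡ 2 mod 7. M₂ = 7, y₂ ≡ 3 mod 4. n = 0×4×2 + 1×7×3 ≡ 21 mod 28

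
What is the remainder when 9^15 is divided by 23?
By repeated squaring (mod 23): 9^{1}≡9, 9^{2}≡12, 9^{4}≡6, 9^{8}≡13. Then 9^{15} = 9^{8+4+2+1} ≡ 13 × 6 × 12 × 9 ≡ 6 (mod 23)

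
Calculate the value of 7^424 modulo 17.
Using Fermat: 7^{16} ≡ 1 (mod 17). 424 ≡ 8 (mod 16). So 7^{424} ≡ 7^{8} ≡ 16 (mod 17)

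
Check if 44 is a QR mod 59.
By Euler's criterion: 44^{29} ≡ 58 (mod 59). Since this equals -1 (≡ 58), 44 is not a QR.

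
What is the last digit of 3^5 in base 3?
By repeated squaring mod 3: 3^{1}≡0, 3^{2}≡0, 3^{4}≡0. Then 3^{5} = 3^{4+1} ≡ 0 × 0 ≡ 0 mod 3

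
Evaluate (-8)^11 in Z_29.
By repeated squaring mod 29: (-8)^{1}≡21, (-8)^{2}≡6, (-8)^{4}≡7, (-8)^{8}≡20. Then (-8)^{11} = (-8)^{8+2+1} ≡ 20 × 6 × 21 ≡ 26 mod 29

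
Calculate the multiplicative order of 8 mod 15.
Powers of 8 mod 15: 8^1≡8, 8^2≡4, 8^3≡2, 8^4≡1. ord_15(8) = 4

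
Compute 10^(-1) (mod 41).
Since 41 is prime, by Fermat 10^(-1) ≡ 10^{39} ≡ 37 (mod 41). Verify: 10 × 37 = 370 ≡ 1 (mod 41)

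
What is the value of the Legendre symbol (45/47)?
(45/47) = 45^{23} mod 47 = -1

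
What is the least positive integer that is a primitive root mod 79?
g = 3. For each prime q|78: 3^{39}≡78, 3^{26}≡23, 3^{6}≡18, none ≡ 1, so ord_79(3) = 78 and 3 is a primitive root.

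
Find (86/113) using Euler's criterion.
(86/113) = 86^{56} mod 113 = -1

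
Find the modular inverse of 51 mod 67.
Since 67 is prime, by Fermat 51^(-1) ≡ 51^{65} ≡ 46 mod 67. Verify: 51 × 46 = 2346 ≡ 1 mod 67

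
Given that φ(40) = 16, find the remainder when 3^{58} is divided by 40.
By Euler: 3^{16} ≡ 1 mod 40 since gcd(3, 40) = 1. 58 = 3×16 + 10. So 3^{58} ≡ 3^{10} ≡ 9 mod 40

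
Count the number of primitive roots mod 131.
There are φ(131-1) = φ(130) = 48 primitive roots modulo 131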